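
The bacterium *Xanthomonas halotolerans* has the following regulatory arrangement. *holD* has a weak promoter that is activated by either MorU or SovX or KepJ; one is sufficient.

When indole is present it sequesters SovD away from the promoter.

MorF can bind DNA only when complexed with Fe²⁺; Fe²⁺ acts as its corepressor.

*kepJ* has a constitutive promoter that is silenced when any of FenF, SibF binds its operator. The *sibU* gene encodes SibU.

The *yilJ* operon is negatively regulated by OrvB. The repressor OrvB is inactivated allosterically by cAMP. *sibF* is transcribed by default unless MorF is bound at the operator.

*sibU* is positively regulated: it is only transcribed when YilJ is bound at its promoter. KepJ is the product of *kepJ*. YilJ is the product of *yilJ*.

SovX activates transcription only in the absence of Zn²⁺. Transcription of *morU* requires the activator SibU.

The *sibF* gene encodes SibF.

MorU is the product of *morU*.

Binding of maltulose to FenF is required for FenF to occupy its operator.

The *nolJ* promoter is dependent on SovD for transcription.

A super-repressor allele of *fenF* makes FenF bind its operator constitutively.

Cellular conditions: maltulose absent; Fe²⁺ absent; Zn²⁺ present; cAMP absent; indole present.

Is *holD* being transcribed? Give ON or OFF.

OFF

cAMP is absent, so OrvB is active.
With repressor OrvB bound, *yilJ* is not transcribed.
So YilJ is not produced.
Required activator YilJ is absent, so *sibU* is not transcribed.
So SibU is not produced.
Required activator SibU is absent, so *morU* is not transcribed.
So MorU is not produced.
Zn²⁺ is present, so SovX is inactive.
FenF is constitutively active in this strain.
Fe²⁺ is absent, so MorF is inactive.
With no repressor bound, *sibF* is transcribed.
So SibF is produced and active.
With repressor FenF bound, *kepJ* is not transcribed.
So KepJ is not produced.
No activator is available at the *holD* promoter, so *holD* is not transcribed.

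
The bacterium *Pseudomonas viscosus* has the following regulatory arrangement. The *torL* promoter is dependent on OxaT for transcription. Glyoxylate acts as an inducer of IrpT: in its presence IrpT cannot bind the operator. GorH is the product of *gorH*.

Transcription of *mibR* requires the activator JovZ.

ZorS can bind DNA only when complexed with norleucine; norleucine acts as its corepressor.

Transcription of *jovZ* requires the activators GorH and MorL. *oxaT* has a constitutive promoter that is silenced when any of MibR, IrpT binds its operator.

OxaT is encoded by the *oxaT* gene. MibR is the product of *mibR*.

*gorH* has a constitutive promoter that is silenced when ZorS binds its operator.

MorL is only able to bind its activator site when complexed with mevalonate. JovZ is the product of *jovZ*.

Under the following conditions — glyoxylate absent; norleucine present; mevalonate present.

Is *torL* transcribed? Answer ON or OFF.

Norleucine is present, so ZorS is active.
With repressor ZorS bound, *gorH* is not transcribed.
So GorH is not produced.
Mevalonate is present, so MorL is active.
Required activator GorH is absent, so *jovZ* is not transcribed.
So JovZ is not produced.
Required activator JovZ is absent, so *mibR* is not transcribed.
So MibR is not produced.
Glyoxylate is absent, so IrpT is active.
With repressor IrpT bound, *oxaT* is not transcribed.
So OxaT is not produced.
Required activator OxaT is absent, so *torL* is not transcribed.

OFF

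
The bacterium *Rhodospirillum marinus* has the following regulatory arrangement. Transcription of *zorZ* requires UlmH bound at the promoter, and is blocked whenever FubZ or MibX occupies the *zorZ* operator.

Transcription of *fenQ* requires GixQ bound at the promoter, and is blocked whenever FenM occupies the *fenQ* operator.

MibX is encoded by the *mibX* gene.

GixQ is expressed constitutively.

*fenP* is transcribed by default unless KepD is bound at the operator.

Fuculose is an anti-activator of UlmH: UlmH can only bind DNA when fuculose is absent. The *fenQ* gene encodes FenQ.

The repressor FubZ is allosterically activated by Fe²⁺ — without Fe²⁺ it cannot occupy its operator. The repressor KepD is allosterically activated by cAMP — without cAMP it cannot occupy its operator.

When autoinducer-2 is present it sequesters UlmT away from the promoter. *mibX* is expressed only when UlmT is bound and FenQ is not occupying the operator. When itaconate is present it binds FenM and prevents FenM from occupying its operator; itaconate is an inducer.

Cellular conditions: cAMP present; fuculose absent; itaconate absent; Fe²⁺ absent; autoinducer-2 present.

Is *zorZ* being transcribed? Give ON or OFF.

Fe²⁺ is absent, so FubZ is inactive.
Fuculose is absent, so UlmH is active.
GixQ is produced constitutively and is active.
Itaconate is absent, so FenM is active.
With repressor FenM bound, *fenQ* is not transcribed.
So FenQ is not produced.
Autoinducer-2 is present, so UlmT is inactive.
Required activator UlmT is absent, so *mibX* is not transcribed.
So MibX is not produced.
No repressor is bound and UlmH is active, so *zorZ* is transcribed.

ON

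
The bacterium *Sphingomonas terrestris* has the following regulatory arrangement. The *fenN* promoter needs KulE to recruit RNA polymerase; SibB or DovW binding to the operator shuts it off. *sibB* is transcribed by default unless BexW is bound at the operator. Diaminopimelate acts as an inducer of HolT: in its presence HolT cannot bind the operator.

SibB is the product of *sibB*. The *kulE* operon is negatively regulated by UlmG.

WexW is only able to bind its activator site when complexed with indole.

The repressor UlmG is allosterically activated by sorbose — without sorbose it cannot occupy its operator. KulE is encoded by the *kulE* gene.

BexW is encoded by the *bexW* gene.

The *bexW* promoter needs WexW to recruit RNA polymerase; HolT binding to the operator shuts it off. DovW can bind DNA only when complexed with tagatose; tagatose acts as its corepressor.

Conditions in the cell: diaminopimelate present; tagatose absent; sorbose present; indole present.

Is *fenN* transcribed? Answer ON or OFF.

Indole is present, so WexW is active.
Diaminopimelate is present, so HolT is inactive.
No repressor is bound and WexW is active, so *bexW* is transcribed.
So BexW is produced and active.
With repressor BexW bound, *sibB* is not transcribed.
So SibB is not produced.
Tagatose is absent, so DovW is inactive.
Sorbose is present, so UlmG is active.
With repressor UlmG bound, *kulE* is not transcribed.
So KulE is not produced.
Required activator KulE is absent, so *fenN* is not transcribed.

OFF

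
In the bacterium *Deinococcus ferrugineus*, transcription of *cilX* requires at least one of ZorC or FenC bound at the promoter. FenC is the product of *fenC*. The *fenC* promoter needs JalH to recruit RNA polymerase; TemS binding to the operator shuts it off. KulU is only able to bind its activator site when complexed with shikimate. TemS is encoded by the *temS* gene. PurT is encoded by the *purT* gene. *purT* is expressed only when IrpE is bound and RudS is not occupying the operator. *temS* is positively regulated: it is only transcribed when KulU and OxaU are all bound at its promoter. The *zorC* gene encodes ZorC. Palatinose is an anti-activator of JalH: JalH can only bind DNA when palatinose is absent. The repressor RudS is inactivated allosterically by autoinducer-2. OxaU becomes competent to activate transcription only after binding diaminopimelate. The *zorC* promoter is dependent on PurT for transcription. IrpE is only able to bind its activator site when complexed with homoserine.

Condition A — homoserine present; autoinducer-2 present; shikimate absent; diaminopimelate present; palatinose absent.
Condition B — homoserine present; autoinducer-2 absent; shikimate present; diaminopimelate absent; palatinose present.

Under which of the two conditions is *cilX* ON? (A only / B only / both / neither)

Condition A:
Homoserine is present, so IrpE is active.
Autoinducer-2 is present, so RudS is inactive.
No repressor is bound and IrpE is active, so *purT* is transcribed.
So PurT is produced and active.
No repressor is bound and PurT is active, so *zorC* is transcribed.
So ZorC is produced and active.
Shikimate is absent, so KulU is inactive.
Diaminopimelate is present, so OxaU is active.
Required activator KulU is absent, so *temS* is not transcribed.
So TemS is not produced.
Palatinose is absent, so JalH is active.
No repressor is bound and JalH is active, so *fenC* is transcribed.
So FenC is produced and active.
Activator ZorC is present, so *cilX* is transcribed.
→ *cilX* is ON in A.
Condition B:
Homoserine is present, so IrpE is active.
Autoinducer-2 is absent, so RudS is active.
With repressor RudS bound, *purT* is not transcribed.
So PurT is not produced.
Required activator PurT is absent, so *zorC* is not transcribed.
So ZorC is not produced.
Shikimate is present, so KulU is active.
Diaminopimelate is absent, so OxaU is inactive.
Required activator OxaU is absent, so *temS* is not transcribed.
So TemS is not produced.
Palatinose is present, so JalH is inactive.
Required activator JalH is absent, so *fenC* is not transcribed.
So FenC is not produced.
No activator is available at the *cilX* promoter, so *cilX* is not transcribed.
→ *cilX* is OFF in B.

A only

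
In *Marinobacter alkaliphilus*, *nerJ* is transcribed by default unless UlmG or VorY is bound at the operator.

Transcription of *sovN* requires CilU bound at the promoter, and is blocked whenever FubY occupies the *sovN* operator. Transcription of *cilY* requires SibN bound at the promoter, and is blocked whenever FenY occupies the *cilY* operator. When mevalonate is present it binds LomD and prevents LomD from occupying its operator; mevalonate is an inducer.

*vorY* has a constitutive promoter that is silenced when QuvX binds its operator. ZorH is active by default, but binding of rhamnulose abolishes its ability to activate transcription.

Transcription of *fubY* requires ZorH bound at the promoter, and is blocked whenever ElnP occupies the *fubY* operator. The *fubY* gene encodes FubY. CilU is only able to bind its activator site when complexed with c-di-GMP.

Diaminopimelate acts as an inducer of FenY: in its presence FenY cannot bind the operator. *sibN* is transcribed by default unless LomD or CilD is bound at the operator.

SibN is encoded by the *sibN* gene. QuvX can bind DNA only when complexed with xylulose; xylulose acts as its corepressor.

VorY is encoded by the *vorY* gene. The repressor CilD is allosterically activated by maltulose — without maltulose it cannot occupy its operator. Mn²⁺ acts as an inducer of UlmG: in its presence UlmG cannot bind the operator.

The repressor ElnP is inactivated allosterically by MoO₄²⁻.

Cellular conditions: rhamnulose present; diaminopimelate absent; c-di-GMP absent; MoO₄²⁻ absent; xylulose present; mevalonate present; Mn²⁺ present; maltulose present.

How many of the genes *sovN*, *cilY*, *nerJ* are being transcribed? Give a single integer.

1

c-di-GMP is absent, so CilU is inactive.
Rhamnulose is present, so ZorH is inactive.
MoO₄²⁻ is absent, so ElnP is active.
With repressor ElnP bound, *fubY* is not transcribed.
So FubY is not produced.
Required activator CilU is absent, so *sovN* is not transcribed.
→ *sovN* is OFF.
Mevalonate is present, so LomD is inactive.
Maltulose is present, so CilD is active.
With repressor CilD bound, *sibN* is not transcribed.
So SibN is not produced.
Diaminopimelate is absent, so FenY is active.
With repressor FenY bound, *cilY* is not transcribed.
→ *cilY* is OFF.
Mn²⁺ is present, so UlmG is inactive.
Xylulose is present, so QuvX is active.
With repressor QuvX bound, *vorY* is not transcribed.
So VorY is not produced.
With no repressor bound, *nerJ* is transcribed.
→ *nerJ* is ON.
1 of the 3 genes is transcribed.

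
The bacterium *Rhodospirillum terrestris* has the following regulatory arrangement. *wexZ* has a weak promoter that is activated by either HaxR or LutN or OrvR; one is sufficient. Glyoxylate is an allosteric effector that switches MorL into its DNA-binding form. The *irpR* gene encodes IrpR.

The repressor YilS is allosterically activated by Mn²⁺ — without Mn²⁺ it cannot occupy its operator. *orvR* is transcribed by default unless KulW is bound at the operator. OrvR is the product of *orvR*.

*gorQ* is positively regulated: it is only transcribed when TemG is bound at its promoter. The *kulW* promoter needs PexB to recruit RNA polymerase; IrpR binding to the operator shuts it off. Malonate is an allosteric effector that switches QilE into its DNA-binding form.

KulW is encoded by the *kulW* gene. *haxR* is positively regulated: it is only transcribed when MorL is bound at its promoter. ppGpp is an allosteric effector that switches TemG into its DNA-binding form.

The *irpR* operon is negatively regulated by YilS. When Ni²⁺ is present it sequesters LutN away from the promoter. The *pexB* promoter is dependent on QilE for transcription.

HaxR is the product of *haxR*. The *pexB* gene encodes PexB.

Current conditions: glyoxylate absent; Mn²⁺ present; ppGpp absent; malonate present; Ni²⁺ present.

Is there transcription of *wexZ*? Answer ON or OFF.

Glyoxylate is absent, so MorL is inactive.
Required activator MorL is absent, so *haxR* is not transcribed.
So HaxR is not produced.
Ni²⁺ is present, so LutN is inactive.
Mn²⁺ is present, so YilS is active.
With repressor YilS bound, *irpR* is not transcribed.
So IrpR is not produced.
Malonate is present, so QilE is active.
No repressor is bound and QilE is active, so *pexB* is transcribed.
So PexB is produced and active.
No repressor is bound and PexB is active, so *kulW* is transcribed.
So KulW is produced and active.
With repressor KulW bound, *orvR* is not transcribed.
So OrvR is not produced.
No activator is available at the *wexZ* promoter, so *wexZ* is not transcribed.

OFF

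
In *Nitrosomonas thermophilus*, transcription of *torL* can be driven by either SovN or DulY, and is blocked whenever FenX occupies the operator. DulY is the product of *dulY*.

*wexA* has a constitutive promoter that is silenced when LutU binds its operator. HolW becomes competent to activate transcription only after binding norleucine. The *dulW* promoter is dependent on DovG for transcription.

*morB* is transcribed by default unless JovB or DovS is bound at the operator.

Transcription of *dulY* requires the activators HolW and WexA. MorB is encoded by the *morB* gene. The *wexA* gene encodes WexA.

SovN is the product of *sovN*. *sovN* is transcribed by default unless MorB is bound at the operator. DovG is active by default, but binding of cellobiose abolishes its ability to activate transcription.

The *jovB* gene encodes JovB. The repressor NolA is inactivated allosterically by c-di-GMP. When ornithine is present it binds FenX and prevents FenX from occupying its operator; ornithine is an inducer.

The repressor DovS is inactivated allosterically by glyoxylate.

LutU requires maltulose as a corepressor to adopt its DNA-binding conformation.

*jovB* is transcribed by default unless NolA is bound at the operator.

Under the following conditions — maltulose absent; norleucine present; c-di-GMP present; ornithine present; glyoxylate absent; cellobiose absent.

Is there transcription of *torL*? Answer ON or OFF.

ON

c-di-GMP is present, so NolA is inactive.
With no repressor bound, *jovB* is transcribed.
So JovB is produced and active.
Glyoxylate is absent, so DovS is active.
With repressor JovB bound, *morB* is not transcribed.
So MorB is not produced.
With no repressor bound, *sovN* is transcribed.
So SovN is produced and active.
Norleucine is present, so HolW is active.
Maltulose is absent, so LutU is inactive.
With no repressor bound, *wexA* is transcribed.
So WexA is produced and active.
No repressor is bound and HolW and WexA are active, so *dulY* is transcribed.
So DulY is produced and active.
Ornithine is present, so FenX is inactive.
Activator SovN is present, so *torL* is transcribed.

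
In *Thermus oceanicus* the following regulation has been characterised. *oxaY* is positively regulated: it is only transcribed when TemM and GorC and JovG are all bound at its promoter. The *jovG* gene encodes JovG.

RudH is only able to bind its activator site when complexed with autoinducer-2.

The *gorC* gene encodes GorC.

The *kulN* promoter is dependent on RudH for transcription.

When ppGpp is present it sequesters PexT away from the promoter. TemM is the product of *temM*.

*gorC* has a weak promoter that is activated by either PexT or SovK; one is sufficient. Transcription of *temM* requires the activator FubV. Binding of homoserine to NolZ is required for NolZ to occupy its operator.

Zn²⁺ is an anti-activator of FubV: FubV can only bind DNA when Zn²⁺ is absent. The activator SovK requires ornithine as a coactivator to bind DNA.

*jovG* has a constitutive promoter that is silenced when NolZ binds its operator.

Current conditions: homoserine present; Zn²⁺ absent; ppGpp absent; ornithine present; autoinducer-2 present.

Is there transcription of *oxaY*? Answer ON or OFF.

Zn²⁺ is absent, so FubV is active.
No repressor is bound and FubV is active, so *temM* is transcribed.
So TemM is produced and active.
ppGpp is absent, so PexT is active.
Ornithine is present, so SovK is active.
Activator PexT is present, so *gorC* is transcribed.
So GorC is produced and active.
Homoserine is present, so NolZ is active.
With repressor NolZ bound, *jovG* is not transcribed.
So JovG is not produced.
Required activator JovG is absent, so *oxaY* is not transcribed.

OFF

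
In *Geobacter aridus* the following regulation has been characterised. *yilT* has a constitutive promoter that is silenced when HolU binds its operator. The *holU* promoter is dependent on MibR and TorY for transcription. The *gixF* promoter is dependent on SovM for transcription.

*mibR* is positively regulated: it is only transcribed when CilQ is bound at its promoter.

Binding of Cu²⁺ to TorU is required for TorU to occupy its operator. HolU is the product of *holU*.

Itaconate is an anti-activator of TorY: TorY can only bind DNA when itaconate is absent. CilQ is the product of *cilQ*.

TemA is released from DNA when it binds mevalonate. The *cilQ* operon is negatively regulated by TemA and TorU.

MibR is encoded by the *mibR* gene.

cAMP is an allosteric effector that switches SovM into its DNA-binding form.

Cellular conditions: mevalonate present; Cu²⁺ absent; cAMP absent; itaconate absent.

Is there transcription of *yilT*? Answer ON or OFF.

OFF

Mevalonate is present, so TemA is inactive.
Cu²⁺ is absent, so TorU is inactive.
With no repressor bound, *cilQ* is transcribed.
So CilQ is produced and active.
No repressor is bound and CilQ is active, so *mibR* is transcribed.
So MibR is produced and active.
Itaconate is absent, so TorY is active.
No repressor is bound and MibR and TorY are active, so *holU* is transcribed.
So HolU is produced and active.
With repressor HolU bound, *yilT* is not transcribed.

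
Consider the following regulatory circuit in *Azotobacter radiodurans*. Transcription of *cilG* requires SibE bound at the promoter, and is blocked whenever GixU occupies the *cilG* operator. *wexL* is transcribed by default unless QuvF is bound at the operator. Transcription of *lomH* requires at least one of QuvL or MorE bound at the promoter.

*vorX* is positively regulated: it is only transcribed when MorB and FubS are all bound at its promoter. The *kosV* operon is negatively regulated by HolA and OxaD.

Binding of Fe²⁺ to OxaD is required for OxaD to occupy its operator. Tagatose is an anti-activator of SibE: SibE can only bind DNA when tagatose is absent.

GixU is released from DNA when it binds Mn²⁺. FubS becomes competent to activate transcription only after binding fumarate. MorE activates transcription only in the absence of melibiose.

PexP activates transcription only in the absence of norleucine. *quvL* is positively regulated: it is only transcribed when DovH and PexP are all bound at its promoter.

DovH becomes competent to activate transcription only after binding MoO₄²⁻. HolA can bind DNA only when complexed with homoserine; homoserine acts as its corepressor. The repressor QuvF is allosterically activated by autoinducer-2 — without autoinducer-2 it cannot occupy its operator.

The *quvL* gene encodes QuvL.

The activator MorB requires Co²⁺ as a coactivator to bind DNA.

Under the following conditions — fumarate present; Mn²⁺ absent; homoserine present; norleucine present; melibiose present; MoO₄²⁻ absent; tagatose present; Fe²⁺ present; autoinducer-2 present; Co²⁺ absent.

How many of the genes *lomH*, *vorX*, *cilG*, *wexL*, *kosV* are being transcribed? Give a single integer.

0

MoO₄²⁻ is absent, so DovH is inactive.
Norleucine is present, so PexP is inactive.
Required activator DovH is absent, so *quvL* is not transcribed.
So QuvL is not produced.
Melibiose is present, so MorE is inactive.
No activator is available at the *lomH* promoter, so *lomH* is not transcribed.
→ *lomH* is OFF.
Co²⁺ is absent, so MorB is inactive.
Fumarate is present, so FubS is active.
Required activator MorB is absent, so *vorX* is not transcribed.
→ *vorX* is OFF.
Tagatose is present, so SibE is inactive.
Mn²⁺ is absent, so GixU is active.
With repressor GixU bound, *cilG* is not transcribed.
→ *cilG* is OFF.
Autoinducer-2 is present, so QuvF is active.
With repressor QuvF bound, *wexL* is not transcribed.
→ *wexL* is OFF.
Homoserine is present, so HolA is active.
Fe²⁺ is present, so OxaD is active.
With repressor HolA bound, *kosV* is not transcribed.
→ *kosV* is OFF.
0 of the 5 genes are transcribed.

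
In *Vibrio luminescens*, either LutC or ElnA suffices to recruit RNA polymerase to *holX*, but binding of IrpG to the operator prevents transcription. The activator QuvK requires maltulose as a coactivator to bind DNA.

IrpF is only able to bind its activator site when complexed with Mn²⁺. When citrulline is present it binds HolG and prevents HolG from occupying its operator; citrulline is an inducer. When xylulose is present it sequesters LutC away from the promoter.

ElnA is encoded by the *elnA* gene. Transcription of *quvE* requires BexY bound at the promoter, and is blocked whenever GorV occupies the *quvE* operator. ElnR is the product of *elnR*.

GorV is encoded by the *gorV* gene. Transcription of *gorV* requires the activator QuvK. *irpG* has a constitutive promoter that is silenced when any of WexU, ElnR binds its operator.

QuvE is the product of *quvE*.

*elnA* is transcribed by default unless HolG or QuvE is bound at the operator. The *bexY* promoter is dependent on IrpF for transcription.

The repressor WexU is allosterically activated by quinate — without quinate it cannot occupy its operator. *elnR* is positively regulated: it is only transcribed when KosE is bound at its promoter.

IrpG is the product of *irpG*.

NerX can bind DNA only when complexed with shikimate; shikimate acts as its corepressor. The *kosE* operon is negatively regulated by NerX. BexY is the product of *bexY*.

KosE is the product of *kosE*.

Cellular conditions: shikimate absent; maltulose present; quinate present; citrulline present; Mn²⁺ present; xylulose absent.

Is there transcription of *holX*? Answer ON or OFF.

ON

Xylulose is absent, so LutC is active.
Quinate is present, so WexU is active.
Shikimate is absent, so NerX is inactive.
With no repressor bound, *kosE* is transcribed.
So KosE is produced and active.
No repressor is bound and KosE is active, so *elnR* is transcribed.
So ElnR is produced and active.
With repressor WexU bound, *irpG* is not transcribed.
So IrpG is not produced.
Citrulline is present, so HolG is inactive.
Mn²⁺ is present, so IrpF is active.
No repressor is bound and IrpF is active, so *bexY* is transcribed.
So BexY is produced and active.
Maltulose is present, so QuvK is active.
No repressor is bound and QuvK is active, so *gorV* is transcribed.
So GorV is produced and active.
With repressor GorV bound, *quvE* is not transcribed.
So QuvE is not produced.
With no repressor bound, *elnA* is transcribed.
So ElnA is produced and active.
Activator LutC is present, so *holX* is transcribed.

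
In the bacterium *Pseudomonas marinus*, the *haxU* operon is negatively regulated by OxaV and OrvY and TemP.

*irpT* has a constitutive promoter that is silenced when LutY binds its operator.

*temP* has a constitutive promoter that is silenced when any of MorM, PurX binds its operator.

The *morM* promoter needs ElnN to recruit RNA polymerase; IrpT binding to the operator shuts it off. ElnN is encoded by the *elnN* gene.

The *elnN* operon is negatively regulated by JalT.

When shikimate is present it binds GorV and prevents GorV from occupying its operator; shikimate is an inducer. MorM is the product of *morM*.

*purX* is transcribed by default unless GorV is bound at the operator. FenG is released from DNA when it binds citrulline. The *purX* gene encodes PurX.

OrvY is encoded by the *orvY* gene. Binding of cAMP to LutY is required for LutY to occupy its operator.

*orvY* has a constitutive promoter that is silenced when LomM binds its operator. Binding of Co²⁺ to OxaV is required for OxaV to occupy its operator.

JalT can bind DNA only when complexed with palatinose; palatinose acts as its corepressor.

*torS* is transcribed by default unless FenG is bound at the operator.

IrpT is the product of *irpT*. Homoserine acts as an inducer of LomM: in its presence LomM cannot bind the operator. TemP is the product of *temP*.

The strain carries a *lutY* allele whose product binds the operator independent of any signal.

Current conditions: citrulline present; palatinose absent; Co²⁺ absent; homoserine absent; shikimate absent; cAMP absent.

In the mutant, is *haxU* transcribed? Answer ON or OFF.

ON

Co²⁺ is absent, so OxaV is inactive.
Homoserine is absent, so LomM is active.
With repressor LomM bound, *orvY* is not transcribed.
So OrvY is not produced.
LutY is constitutively active in this strain.
With repressor LutY bound, *irpT* is not transcribed.
So IrpT is not produced.
Palatinose is absent, so JalT is inactive.
With no repressor bound, *elnN* is transcribed.
So ElnN is produced and active.
No repressor is bound and ElnN is active, so *morM* is transcribed.
So MorM is produced and active.
Shikimate is absent, so GorV is active.
With repressor GorV bound, *purX* is not transcribed.
So PurX is not produced.
With repressor MorM bound, *temP* is not transcribed.
So TemP is not produced.
With no repressor bound, *haxU* is transcribed.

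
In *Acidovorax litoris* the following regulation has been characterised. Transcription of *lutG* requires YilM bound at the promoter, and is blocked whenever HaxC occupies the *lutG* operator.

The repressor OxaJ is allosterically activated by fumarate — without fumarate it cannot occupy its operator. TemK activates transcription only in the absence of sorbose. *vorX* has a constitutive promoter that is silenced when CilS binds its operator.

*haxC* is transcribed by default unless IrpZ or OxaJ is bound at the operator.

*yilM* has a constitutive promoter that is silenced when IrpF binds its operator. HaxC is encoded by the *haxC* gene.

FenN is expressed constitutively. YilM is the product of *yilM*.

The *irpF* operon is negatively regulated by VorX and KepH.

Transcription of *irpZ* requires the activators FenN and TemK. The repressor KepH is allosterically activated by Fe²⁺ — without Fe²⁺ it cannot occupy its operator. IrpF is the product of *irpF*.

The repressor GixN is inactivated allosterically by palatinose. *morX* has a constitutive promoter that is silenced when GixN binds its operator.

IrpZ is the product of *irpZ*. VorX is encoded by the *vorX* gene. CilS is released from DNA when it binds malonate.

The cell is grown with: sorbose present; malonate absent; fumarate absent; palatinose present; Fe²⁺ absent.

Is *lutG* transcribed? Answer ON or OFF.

OFF

FenN is produced constitutively and is active.
Sorbose is present, so TemK is inactive.
Required activator TemK is absent, so *irpZ* is not transcribed.
So IrpZ is not produced.
Fumarate is absent, so OxaJ is inactive.
With no repressor bound, *haxC* is transcribed.
So HaxC is produced and active.
Malonate is absent, so CilS is active.
With repressor CilS bound, *vorX* is not transcribed.
So VorX is not produced.
Fe²⁺ is absent, so KepH is inactive.
With no repressor bound, *irpF* is transcribed.
So IrpF is produced and active.
With repressor IrpF bound, *yilM* is not transcribed.
So YilM is not produced.
With repressor HaxC bound, *lutG* is not transcribed.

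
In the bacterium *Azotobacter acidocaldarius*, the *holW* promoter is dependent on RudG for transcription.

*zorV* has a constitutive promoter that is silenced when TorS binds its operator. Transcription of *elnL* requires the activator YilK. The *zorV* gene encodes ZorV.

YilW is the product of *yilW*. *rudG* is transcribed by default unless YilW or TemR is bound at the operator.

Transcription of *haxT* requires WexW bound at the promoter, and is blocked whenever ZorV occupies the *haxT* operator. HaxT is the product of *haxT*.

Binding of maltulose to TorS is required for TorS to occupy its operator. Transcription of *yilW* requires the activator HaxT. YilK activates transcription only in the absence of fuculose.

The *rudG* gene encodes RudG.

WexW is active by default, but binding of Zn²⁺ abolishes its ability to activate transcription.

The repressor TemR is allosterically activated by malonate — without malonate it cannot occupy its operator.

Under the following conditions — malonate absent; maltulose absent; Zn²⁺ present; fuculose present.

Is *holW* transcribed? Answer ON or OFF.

ON

Maltulose is absent, so TorS is inactive.
With no repressor bound, *zorV* is transcribed.
So ZorV is produced and active.
Zn²⁺ is present, so WexW is inactive.
With repressor ZorV bound, *haxT* is not transcribed.
So HaxT is not produced.
Required activator HaxT is absent, so *yilW* is not transcribed.
So YilW is not produced.
Malonate is absent, so TemR is inactive.
With no repressor bound, *rudG* is transcribed.
So RudG is produced and active.
No repressor is bound and RudG is active, so *holW* is transcribed.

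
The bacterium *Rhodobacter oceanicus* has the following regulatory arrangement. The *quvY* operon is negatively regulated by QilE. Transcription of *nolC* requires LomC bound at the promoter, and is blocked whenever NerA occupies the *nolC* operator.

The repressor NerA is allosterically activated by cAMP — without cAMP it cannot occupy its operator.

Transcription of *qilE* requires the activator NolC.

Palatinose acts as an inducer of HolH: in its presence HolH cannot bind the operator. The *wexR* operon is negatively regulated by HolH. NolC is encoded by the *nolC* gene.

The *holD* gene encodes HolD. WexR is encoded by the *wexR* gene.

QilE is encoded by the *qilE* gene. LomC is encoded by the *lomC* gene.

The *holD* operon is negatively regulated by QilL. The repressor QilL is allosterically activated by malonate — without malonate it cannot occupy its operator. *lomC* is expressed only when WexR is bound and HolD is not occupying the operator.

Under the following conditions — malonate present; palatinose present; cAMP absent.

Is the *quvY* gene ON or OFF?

Malonate is present, so QilL is active.
With repressor QilL bound, *holD* is not transcribed.
So HolD is not produced.
Palatinose is present, so HolH is inactive.
With no repressor bound, *wexR* is transcribed.
So WexR is produced and active.
No repressor is bound and WexR is active, so *lomC* is transcribed.
So LomC is produced and active.
cAMP is absent, so NerA is inactive.
No repressor is bound and LomC is active, so *nolC* is transcribed.
So NolC is produced and active.
No repressor is bound and NolC is active, so *qilE* is transcribed.
So QilE is produced and active.
With repressor QilE bound, *quvY* is not transcribed.

OFF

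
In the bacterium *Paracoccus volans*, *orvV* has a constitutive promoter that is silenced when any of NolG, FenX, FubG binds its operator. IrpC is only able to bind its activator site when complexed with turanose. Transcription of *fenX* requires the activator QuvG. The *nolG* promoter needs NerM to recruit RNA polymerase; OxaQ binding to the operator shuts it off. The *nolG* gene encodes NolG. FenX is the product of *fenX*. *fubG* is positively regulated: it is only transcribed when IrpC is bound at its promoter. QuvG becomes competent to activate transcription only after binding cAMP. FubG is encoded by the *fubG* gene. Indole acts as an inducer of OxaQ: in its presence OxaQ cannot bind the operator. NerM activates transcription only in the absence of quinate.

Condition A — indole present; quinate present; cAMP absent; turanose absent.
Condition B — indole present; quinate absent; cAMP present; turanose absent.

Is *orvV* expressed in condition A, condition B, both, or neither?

Condition A:
Indole is present, so OxaQ is inactive.
Quinate is present, so NerM is inactive.
Required activator NerM is absent, so *nolG* is not transcribed.
So NolG is not produced.
cAMP is absent, so QuvG is inactive.
Required activator QuvG is absent, so *fenX* is not transcribed.
So FenX is not produced.
Turanose is absent, so IrpC is inactive.
Required activator IrpC is absent, so *fubG* is not transcribed.
So FubG is not produced.
With no repressor bound, *orvV* is transcribed.
→ *orvV* is ON in A.
Condition B:
Indole is present, so OxaQ is inactive.
Quinate is absent, so NerM is active.
No repressor is bound and NerM is active, so *nolG* is transcribed.
So NolG is produced and active.
cAMP is present, so QuvG is active.
No repressor is bound and QuvG is active, so *fenX* is transcribed.
So FenX is produced and active.
Turanose is absent, so IrpC is inactive.
Required activator IrpC is absent, so *fubG* is not transcribed.
So FubG is not produced.
With repressor NolG bound, *orvV* is not transcribed.
→ *orvV* is OFF in B.

A only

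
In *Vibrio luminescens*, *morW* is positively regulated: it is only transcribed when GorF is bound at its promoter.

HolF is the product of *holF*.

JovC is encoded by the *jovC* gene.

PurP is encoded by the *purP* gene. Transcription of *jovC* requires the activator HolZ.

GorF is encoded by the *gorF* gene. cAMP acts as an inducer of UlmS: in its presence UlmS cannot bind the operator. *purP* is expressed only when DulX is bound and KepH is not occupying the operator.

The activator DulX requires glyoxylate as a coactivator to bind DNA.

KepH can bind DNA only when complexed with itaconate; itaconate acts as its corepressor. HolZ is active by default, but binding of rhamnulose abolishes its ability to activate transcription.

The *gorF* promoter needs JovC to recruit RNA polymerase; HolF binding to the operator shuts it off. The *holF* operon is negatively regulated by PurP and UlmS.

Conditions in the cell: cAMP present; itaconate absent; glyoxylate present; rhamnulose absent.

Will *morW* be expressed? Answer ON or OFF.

Glyoxylate is present, so DulX is active.
Itaconate is absent, so KepH is inactive.
No repressor is bound and DulX is active, so *purP* is transcribed.
So PurP is produced and active.
cAMP is present, so UlmS is inactive.
With repressor PurP bound, *holF* is not transcribed.
So HolF is not produced.
Rhamnulose is absent, so HolZ is active.
No repressor is bound and HolZ is active, so *jovC* is transcribed.
So JovC is produced and active.
No repressor is bound and JovC is active, so *gorF* is transcribed.
So GorF is produced and active.
No repressor is bound and GorF is active, so *morW* is transcribed.

ON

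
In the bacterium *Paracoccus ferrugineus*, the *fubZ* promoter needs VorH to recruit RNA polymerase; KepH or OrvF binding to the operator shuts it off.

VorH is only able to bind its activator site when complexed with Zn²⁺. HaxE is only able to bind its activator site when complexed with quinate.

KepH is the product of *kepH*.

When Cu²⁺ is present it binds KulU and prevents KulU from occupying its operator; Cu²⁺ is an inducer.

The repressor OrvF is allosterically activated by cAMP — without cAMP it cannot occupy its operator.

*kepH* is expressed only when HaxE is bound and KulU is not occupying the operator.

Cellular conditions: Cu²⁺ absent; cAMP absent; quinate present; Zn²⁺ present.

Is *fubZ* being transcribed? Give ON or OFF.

Quinate is present, so HaxE is active.
Cu²⁺ is absent, so KulU is active.
With repressor KulU bound, *kepH* is not transcribed.
So KepH is not produced.
cAMP is absent, so OrvF is inactive.
Zn²⁺ is present, so VorH is active.
No repressor is bound and VorH is active, so *fubZ* is transcribed.

ON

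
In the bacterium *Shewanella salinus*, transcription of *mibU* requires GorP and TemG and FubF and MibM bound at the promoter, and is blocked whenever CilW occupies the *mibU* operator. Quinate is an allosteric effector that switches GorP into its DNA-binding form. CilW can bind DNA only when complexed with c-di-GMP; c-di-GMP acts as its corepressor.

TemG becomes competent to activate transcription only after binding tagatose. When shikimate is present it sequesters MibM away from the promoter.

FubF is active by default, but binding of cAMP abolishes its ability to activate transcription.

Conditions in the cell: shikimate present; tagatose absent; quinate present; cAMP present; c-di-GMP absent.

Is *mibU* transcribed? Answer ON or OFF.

OFF

c-di-GMP is absent, so CilW is inactive.
Quinate is present, so GorP is active.
Tagatose is absent, so TemG is inactive.
cAMP is present, so FubF is inactive.
Shikimate is present, so MibM is inactive.
Required activator TemG is absent, so *mibU* is not transcribed.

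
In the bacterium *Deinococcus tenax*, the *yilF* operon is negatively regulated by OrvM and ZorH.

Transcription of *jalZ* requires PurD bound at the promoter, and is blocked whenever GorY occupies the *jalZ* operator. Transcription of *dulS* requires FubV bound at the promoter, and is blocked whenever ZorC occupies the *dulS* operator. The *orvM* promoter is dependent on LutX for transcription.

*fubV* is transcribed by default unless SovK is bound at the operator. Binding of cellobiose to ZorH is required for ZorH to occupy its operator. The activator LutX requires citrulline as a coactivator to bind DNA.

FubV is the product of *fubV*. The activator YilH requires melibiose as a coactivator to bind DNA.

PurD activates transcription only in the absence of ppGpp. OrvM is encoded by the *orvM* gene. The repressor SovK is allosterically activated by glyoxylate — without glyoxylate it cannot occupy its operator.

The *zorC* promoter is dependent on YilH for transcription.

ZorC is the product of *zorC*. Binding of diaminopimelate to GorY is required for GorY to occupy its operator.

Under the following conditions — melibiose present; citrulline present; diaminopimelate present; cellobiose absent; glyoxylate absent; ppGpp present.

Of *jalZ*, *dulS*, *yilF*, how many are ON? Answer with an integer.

0

Diaminopimelate is present, so GorY is active.
ppGpp is present, so PurD is inactive.
With repressor GorY bound, *jalZ* is not transcribed.
→ *jalZ* is OFF.
Glyoxylate is absent, so SovK is inactive.
With no repressor bound, *fubV* is transcribed.
So FubV is produced and active.
Melibiose is present, so YilH is active.
No repressor is bound and YilH is active, so *zorC* is transcribed.
So ZorC is produced and active.
With repressor ZorC bound, *dulS* is not transcribed.
→ *dulS* is OFF.
Citrulline is present, so LutX is active.
No repressor is bound and LutX is active, so *orvM* is transcribed.
So OrvM is produced and active.
Cellobiose is absent, so ZorH is inactive.
With repressor OrvM bound, *yilF* is not transcribed.
→ *yilF* is OFF.
0 of the 3 genes are transcribed.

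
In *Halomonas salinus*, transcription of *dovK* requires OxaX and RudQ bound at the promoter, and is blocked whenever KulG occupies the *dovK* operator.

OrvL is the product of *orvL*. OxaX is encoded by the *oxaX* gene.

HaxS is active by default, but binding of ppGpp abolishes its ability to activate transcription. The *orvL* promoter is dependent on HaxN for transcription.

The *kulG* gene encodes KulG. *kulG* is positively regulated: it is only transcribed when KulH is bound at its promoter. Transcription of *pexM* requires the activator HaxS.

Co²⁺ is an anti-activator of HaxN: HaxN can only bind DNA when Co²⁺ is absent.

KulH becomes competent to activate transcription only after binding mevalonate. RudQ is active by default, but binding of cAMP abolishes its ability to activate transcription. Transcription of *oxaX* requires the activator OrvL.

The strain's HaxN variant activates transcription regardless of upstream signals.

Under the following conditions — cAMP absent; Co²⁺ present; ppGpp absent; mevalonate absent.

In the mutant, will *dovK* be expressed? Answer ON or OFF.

ON

HaxN is constitutively active in this strain.
No repressor is bound and HaxN is active, so *orvL* is transcribed.
So OrvL is produced and active.
No repressor is bound and OrvL is active, so *oxaX* is transcribed.
So OxaX is produced and active.
Mevalonate is absent, so KulH is inactive.
Required activator KulH is absent, so *kulG* is not transcribed.
So KulG is not produced.
cAMP is absent, so RudQ is active.
No repressor is bound and OxaX and RudQ are active, so *dovK* is transcribed.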